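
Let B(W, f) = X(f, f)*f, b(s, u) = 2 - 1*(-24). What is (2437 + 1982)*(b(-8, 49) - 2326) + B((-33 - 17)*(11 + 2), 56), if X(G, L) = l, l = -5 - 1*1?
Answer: -10164036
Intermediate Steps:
l = -6 (l = -5 - 1 = -6)
b(s, u) = 26 (b(s, u) = 2 + 24 = 26)
X(G, L) = -6
B(W, f) = -6*f
(2437 + 1982)*(b(-8, 49) - 2326) + B((-33 - 17)*(11 + 2), 56) = (2437 + 1982)*(26 - 2326) - 6*56 = 4419*(-2300) - 336 = -10163700 - 336 = -10164036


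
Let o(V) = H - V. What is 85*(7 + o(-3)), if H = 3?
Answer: 1105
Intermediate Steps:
o(V) = 3 - V
85*(7 + o(-3)) = 85*(7 + (3 - 1*(-3))) = 85*(7 + (3 + 3)) = 85*(7 + 6) = 85*13 = 1105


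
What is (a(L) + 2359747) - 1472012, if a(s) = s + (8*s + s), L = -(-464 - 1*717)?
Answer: 899545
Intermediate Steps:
L = 1181 (L = -(-464 - 717) = -1*(-1181) = 1181)
a(s) = 10*s (a(s) = s + 9*s = 10*s)
(a(L) + 2359747) - 1472012 = (10*1181 + 2359747) - 1472012 = (11810 + 2359747) - 1472012 = 2371557 - 1472012 = 899545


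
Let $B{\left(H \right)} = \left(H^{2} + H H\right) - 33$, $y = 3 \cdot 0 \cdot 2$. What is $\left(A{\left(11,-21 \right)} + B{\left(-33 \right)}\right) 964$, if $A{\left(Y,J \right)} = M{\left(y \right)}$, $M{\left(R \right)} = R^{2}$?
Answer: $2067780$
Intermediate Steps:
$y = 0$ ($y = 0 \cdot 2 = 0$)
$B{\left(H \right)} = -33 + 2 H^{2}$ ($B{\left(H \right)} = \left(H^{2} + H^{2}\right) - 33 = 2 H^{2} - 33 = -33 + 2 H^{2}$)
$A{\left(Y,J \right)} = 0$ ($A{\left(Y,J \right)} = 0^{2} = 0$)
$\left(A{\left(11,-21 \right)} + B{\left(-33 \right)}\right) 964 = \left(0 - \left(33 - 2 \left(-33\right)^{2}\right)\right) 964 = \left(0 + \left(-33 + 2 \cdot 1089\right)\right) 964 = \left(0 + \left(-33 + 2178\right)\right) 964 = \left(0 + 2145\right) 964 = 2145 \cdot 964 = 2067780$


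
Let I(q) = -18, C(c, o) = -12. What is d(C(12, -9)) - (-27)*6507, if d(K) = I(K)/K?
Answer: 351381/2 ≈ 1.7569e+5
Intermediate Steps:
d(K) = -18/K
d(C(12, -9)) - (-27)*6507 = -18/(-12) - (-27)*6507 = -18*(-1/12) - 1*(-175689) = 3/2 + 175689 = 351381/2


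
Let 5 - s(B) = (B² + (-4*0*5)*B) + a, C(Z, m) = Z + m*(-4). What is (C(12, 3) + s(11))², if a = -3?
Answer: 12769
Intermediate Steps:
C(Z, m) = Z - 4*m
s(B) = 8 - B² (s(B) = 5 - ((B² + (-4*0*5)*B) - 3) = 5 - ((B² + (0*5)*B) - 3) = 5 - ((B² + 0*B) - 3) = 5 - ((B² + 0) - 3) = 5 - (B² - 3) = 5 - (-3 + B²) = 5 + (3 - B²) = 8 - B²)
(C(12, 3) + s(11))² = ((12 - 4*3) + (8 - 1*11²))² = ((12 - 12) + (8 - 1*121))² = (0 + (8 - 121))² = (0 - 113)² = (-113)² = 12769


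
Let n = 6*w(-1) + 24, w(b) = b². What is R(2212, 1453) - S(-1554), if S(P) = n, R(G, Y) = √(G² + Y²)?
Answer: -30 + √7004153 ≈ 2616.5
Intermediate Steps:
n = 30 (n = 6*(-1)² + 24 = 6*1 + 24 = 6 + 24 = 30)
S(P) = 30
R(2212, 1453) - S(-1554) = √(2212² + 1453²) - 1*30 = √(4892944 + 2111209) - 30 = √7004153 - 30 = -30 + √7004153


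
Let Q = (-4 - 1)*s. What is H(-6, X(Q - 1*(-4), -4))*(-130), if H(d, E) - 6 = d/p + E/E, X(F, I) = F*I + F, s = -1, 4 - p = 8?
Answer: -1105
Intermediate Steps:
p = -4 (p = 4 - 1*8 = 4 - 8 = -4)
Q = 5 (Q = (-4 - 1)*(-1) = -5*(-1) = 5)
X(F, I) = F + F*I
H(d, E) = 7 - d/4 (H(d, E) = 6 + (d/(-4) + E/E) = 6 + (d*(-¼) + 1) = 6 + (-d/4 + 1) = 6 + (1 - d/4) = 7 - d/4)
H(-6, X(Q - 1*(-4), -4))*(-130) = (7 - ¼*(-6))*(-130) = (7 + 3/2)*(-130) = (17/2)*(-130) = -1105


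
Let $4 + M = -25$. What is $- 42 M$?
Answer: $1218$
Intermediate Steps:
$M = -29$ ($M = -4 - 25 = -29$)
$- 42 M = \left(-42\right) \left(-29\right) = 1218$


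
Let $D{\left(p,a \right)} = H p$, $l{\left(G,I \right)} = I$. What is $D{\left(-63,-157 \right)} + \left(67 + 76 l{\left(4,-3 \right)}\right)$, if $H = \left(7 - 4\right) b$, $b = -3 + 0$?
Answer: $406$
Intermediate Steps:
$b = -3$
$H = -9$ ($H = \left(7 - 4\right) \left(-3\right) = 3 \left(-3\right) = -9$)
$D{\left(p,a \right)} = - 9 p$
$D{\left(-63,-157 \right)} + \left(67 + 76 l{\left(4,-3 \right)}\right) = \left(-9\right) \left(-63\right) + \left(67 + 76 \left(-3\right)\right) = 567 + \left(67 - 228\right) = 567 - 161 = 406$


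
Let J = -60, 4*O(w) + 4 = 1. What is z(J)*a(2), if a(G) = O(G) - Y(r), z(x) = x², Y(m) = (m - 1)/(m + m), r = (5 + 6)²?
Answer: -542700/121 ≈ -4485.1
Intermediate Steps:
O(w) = -¾ (O(w) = -1 + (¼)*1 = -1 + ¼ = -¾)
r = 121 (r = 11² = 121)
Y(m) = (-1 + m)/(2*m) (Y(m) = (-1 + m)/((2*m)) = (-1 + m)*(1/(2*m)) = (-1 + m)/(2*m))
a(G) = -603/484 (a(G) = -¾ - (-1 + 121)/(2*121) = -¾ - 120/(2*121) = -¾ - 1*60/121 = -¾ - 60/121 = -603/484)
z(J)*a(2) = (-60)²*(-603/484) = 3600*(-603/484) = -542700/121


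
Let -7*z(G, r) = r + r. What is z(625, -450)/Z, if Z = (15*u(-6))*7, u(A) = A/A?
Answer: 60/49 ≈ 1.2245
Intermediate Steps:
u(A) = 1
Z = 105 (Z = (15*1)*7 = 15*7 = 105)
z(G, r) = -2*r/7 (z(G, r) = -(r + r)/7 = -2*r/7)
z(625, -450)/Z = -2/7*(-450)/105 = (900/7)*(1/105) = 60/49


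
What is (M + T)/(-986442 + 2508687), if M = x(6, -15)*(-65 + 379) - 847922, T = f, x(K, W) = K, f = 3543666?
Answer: 2697628/1522245 ≈ 1.7721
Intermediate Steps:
T = 3543666
M = -846038 (M = 6*(-65 + 379) - 847922 = 6*314 - 847922 = 1884 - 847922 = -846038)
(M + T)/(-986442 + 2508687) = (-846038 + 3543666)/(-986442 + 2508687) = 2697628/1522245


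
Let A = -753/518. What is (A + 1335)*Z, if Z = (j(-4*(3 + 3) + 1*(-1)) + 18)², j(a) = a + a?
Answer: 353677824/259 ≈ 1.3656e+6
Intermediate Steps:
A = -753/518 (A = -753*1/518 = -753/518 ≈ -1.4537)
j(a) = 2*a
Z = 1024 (Z = (2*(-4*(3 + 3) + 1*(-1)) + 18)² = (2*(-4*6 - 1) + 18)² = (2*(-24 - 1) + 18)² = (2*(-25) + 18)² = (-50 + 18)² = (-32)² = 1024)
(A + 1335)*Z = (-753/518 + 1335)*1024 = (690777/518)*1024 = 353677824/259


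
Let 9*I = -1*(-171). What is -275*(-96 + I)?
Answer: 21175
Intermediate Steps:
I = 19 (I = (-1*(-171))/9 = (⅑)*171 = 19)
-275*(-96 + I) = -275*(-96 + 19) = -275*(-77) = 21175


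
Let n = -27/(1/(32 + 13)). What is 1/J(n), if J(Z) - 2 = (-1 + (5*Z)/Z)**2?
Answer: 1/18 ≈ 0.055556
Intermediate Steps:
n = -1215 (n = -27/(1/45) = -27/1/45 = -27*45 = -1215)
J(Z) = 18 (J(Z) = 2 + (-1 + (5*Z)/Z)**2 = 2 + (-1 + 5)**2 = 2 + 4**2 = 2 + 16 = 18)
1/J(n) = 1/18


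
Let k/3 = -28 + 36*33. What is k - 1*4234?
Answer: -754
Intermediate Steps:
k = 3480 (k = 3*(-28 + 36*33) = 3*(-28 + 1188) = 3*1160 = 3480)
k - 1*4234 = 3480 - 1*4234 = 3480 - 4234 = -754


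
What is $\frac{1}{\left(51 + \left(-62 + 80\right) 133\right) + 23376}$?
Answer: $\frac{1}{25821} \approx 3.8728 \cdot 10^{-5}$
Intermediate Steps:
$\frac{1}{\left(51 + \left(-62 + 80\right) 133\right) + 23376} = \frac{1}{\left(51 + 18 \cdot 133\right) + 23376} = \frac{1}{\left(51 + 2394\right) + 23376} = \frac{1}{2445 + 23376} = \frac{1}{25821}$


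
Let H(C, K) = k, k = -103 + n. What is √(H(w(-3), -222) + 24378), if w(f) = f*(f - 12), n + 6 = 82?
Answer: √24351 ≈ 156.05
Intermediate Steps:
n = 76 (n = -6 + 82 = 76)
w(f) = f*(-12 + f)
k = -27 (k = -103 + 76 = -27)
H(C, K) = -27
√(H(w(-3), -222) + 24378) = √(-27 + 24378) = √24351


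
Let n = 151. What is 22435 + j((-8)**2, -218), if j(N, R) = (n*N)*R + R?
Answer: -2084535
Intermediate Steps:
j(N, R) = R + 151*N*R (j(N, R) = (151*N)*R + R = 151*N*R + R = R + 151*N*R)
22435 + j((-8)**2, -218) = 22435 - 218*(1 + 151*(-8)**2) = 22435 - 218*(1 + 151*64) = 22435 - 218*(1 + 9664) = 22435 - 218*9665 = 22435 - 2106970 = -2084535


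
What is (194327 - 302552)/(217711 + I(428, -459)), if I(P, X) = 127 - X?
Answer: -108225/218297 ≈ -0.49577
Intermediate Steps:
(194327 - 302552)/(217711 + I(428, -459)) = (194327 - 302552)/(217711 + (127 - 1*(-459))) = -108225/(217711 + (127 + 459)) = -108225/(217711 + 586) = -108225/218297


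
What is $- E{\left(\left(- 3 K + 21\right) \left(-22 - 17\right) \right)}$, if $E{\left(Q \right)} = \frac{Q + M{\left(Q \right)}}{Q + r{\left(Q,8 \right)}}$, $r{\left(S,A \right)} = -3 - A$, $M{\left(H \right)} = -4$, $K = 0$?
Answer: $- \frac{823}{830} \approx -0.99157$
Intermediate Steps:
$E{\left(Q \right)} = \frac{-4 + Q}{-11 + Q}$ ($E{\left(Q \right)} = \frac{Q - 4}{Q - 11} = \frac{-4 + Q}{Q - 11} = \frac{-4 + Q}{-11 + Q}$)
$- E{\left(\left(- 3 K + 21\right) \left(-22 - 17\right) \right)} = - \frac{-4 + \left(\left(-3\right) 0 + 21\right) \left(-22 - 17\right)}{-11 + \left(\left(-3\right) 0 + 21\right) \left(-22 - 17\right)} = - \frac{-4 + \left(0 + 21\right) \left(-39\right)}{-11 + \left(0 + 21\right) \left(-39\right)} = - \frac{-4 + 21 \left(-39\right)}{-11 + 21 \left(-39\right)} = - \frac{-4 - 819}{-11 - 819} = - \frac{-823}{-830} = - \frac{\left(-1\right) \left(-823\right)}{830} = \left(-1\right) \frac{823}{830} = - \frac{823}{830}$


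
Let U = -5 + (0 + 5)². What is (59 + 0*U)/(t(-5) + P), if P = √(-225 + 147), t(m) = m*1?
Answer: -295/103 - 59*I*√78/103 ≈ -2.8641 - 5.059*I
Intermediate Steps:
t(m) = m
U = 20 (U = -5 + 5² = -5 + 25 = 20)
P = I*√78 (P = √(-78) = I*√78 ≈ 8.8318*I)
(59 + 0*U)/(t(-5) + P) = (59 + 0*20)/(-5 + I*√78) = (59 + 0)/(-5 + I*√78) = 59/(-5 + I*√78)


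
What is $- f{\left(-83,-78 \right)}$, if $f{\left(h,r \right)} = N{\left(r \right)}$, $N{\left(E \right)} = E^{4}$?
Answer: $-37015056$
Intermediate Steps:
$f{\left(h,r \right)} = r^{4}$
$- f{\left(-83,-78 \right)} = - \left(-78\right)^{4} = \left(-1\right) 37015056 = -37015056$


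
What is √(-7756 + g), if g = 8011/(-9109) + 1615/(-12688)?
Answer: I*√6475926791713511535/28893748 ≈ 88.074*I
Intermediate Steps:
g = -116354603/115574992 (g = 8011*(-1/9109) + 1615*(-1/12688) = -8011/9109 - 1615/12688 = -116354603/115574992 ≈ -1.0067)
√(-7756 + g) = √(-7756 - 116354603/115574992) = √(-896515992555/115574992) = I*√6475926791713511535/28893748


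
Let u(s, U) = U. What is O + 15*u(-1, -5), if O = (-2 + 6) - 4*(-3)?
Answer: -59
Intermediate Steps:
O = 16 (O = 4 + 12 = 16)
O + 15*u(-1, -5) = 16 + 15*(-5) = 16 - 75 = -59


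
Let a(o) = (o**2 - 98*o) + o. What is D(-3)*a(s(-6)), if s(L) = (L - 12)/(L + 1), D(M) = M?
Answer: 25218/25 ≈ 1008.7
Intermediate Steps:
s(L) = (-12 + L)/(1 + L)
a(o) = o**2 - 97*o
D(-3)*a(s(-6)) = -3*(-12 - 6)/(1 - 6)*(-97 + (-12 - 6)/(1 - 6)) = -3*-18/(-5)*(-97 - 18/(-5)) = -3*(-1/5*(-18))*(-97 - 1/5*(-18)) = -54*(-97 + 18/5)/5 = -54*(-467)/(5*5) = -3*(-8406/25) = 25218/25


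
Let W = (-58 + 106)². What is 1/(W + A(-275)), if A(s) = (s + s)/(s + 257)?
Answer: 9/21011 ≈ 0.00042835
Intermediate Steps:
W = 2304 (W = 48² = 2304)
A(s) = 2*s/(257 + s) (A(s) = (2*s)/(257 + s) = 2*s/(257 + s))
1/(W + A(-275)) = 1/(2304 + 2*(-275)/(257 - 275)) = 1/(2304 + 2*(-275)/(-18)) = 1/(2304 + 2*(-275)*(-1/18)) = 1/(2304 + 275/9) = 1/(21011/9) = 9/21011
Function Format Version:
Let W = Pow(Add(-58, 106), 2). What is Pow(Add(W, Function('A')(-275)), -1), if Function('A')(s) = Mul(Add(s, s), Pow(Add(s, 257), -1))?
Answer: Rational(9, 21011) ≈ 0.00042835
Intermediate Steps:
W = 2304 (W = Pow(48, 2) = 2304)
Function('A')(s) = Mul(2, s, Pow(Add(257, s), -1)) (Function('A')(s) = Mul(Mul(2, s), Pow(Add(257, s), -1)) = Mul(2, s, Pow(Add(257, s), -1)))
Pow(Add(W, Function('A')(-275)), -1) = Pow(Add(2304, Mul(2, -275, Pow(Add(257, -275), -1))), -1) = Pow(Add(2304, Mul(2, -275, Pow(-18, -1))), -1) = Pow(Add(2304, Mul(2, -275, Rational(-1, 18))), -1) = Pow(Add(2304, Rational(275, 9)), -1) = Pow(Rational(21011, 9), -1) = Rational(9, 21011)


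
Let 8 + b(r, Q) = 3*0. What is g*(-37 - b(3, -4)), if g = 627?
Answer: -18183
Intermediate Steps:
b(r, Q) = -8 (b(r, Q) = -8 + 3*0 = -8 + 0 = -8)
g*(-37 - b(3, -4)) = 627*(-37 - 1*(-8)) = 627*(-37 + 8) = 627*(-29) = -18183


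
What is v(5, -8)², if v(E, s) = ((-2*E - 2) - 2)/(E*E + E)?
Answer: 49/225 ≈ 0.21778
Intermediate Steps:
v(E, s) = (-4 - 2*E)/(E + E²) (v(E, s) = ((-2 - 2*E) - 2)/(E² + E) = (-4 - 2*E)/(E + E²))
v(5, -8)² = (2*(-2 - 1*5)/(5*(1 + 5)))² = (2*(⅕)*(-2 - 5)/6)² = (2*(⅕)*(⅙)*(-7))² = (-7/15)² = 49/225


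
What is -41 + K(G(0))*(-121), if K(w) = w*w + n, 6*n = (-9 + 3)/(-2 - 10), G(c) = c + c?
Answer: -613/12 ≈ -51.083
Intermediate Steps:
G(c) = 2*c
n = 1/12 (n = ((-9 + 3)/(-2 - 10))/6 = (-6/(-12))/6 = (-6*(-1/12))/6 = (⅙)*(½) = 1/12 ≈ 0.083333)
K(w) = 1/12 + w² (K(w) = w*w + 1/12 = w² + 1/12 = 1/12 + w²)
-41 + K(G(0))*(-121) = -41 + (1/12 + (2*0)²)*(-121) = -41 + (1/12 + 0²)*(-121) = -41 + (1/12 + 0)*(-121) = -41 + (1/12)*(-121) = -41 - 121/12 = -613/12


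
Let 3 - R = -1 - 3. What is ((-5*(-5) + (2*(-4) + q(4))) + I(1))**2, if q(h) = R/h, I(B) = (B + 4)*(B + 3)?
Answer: 24025/16 ≈ 1501.6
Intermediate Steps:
I(B) = (3 + B)*(4 + B) (I(B) = (4 + B)*(3 + B) = (3 + B)*(4 + B))
R = 7 (R = 3 - (-1 - 3) = 3 - 1*(-4) = 3 + 4 = 7)
q(h) = 7/h
((-5*(-5) + (2*(-4) + q(4))) + I(1))**2 = ((-5*(-5) + (2*(-4) + 7/4)) + (12 + 1**2 + 7*1))**2 = ((25 + (-8 + 7*(1/4))) + (12 + 1 + 7))**2 = ((25 + (-8 + 7/4)) + 20)**2 = ((25 - 25/4) + 20)**2 = (75/4 + 20)**2 = (155/4)**2 = 24025/16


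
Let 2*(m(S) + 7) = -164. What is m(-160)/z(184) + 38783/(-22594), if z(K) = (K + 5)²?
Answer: -1387378409/807080274 ≈ -1.7190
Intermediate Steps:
m(S) = -89 (m(S) = -7 + (½)*(-164) = -7 - 82 = -89)
z(K) = (5 + K)²
m(-160)/z(184) + 38783/(-22594) = -89/(5 + 184)² + 38783/(-22594) = -89/(189²) + 38783*(-1/22594) = -89/35721 - 38783/22594 = -1387378409/807080274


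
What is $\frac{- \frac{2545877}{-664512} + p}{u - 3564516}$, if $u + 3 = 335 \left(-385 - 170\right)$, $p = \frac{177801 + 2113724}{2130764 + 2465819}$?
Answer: $- \frac{13225080799091}{11455673300505748224} \approx -1.1545 \cdot 10^{-6}$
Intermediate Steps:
$p = \frac{2291525}{4596583} \approx 0.49853$
$u = -185928$ ($u = -3 + 335 \left(-385 - 170\right) = -3 + 335 \left(-555\right) = -3 - 185925 = -185928$)
$\frac{- \frac{2545877}{-664512} + p}{u - 3564516} = \frac{- \frac{2545877}{-664512} + \frac{2291525}{4596583}}{-185928 - 3564516} = \frac{\left(-2545877\right) \left(- \frac{1}{664512}\right) + \frac{2291525}{4596583}}{-3750444} = \left(\frac{2545877}{664512} + \frac{2291525}{4596583}\right) \left(- \frac{1}{3750444}\right) = \frac{13225080799091}{3054484562496} \left(- \frac{1}{3750444}\right) = - \frac{13225080799091}{11455673300505748224}$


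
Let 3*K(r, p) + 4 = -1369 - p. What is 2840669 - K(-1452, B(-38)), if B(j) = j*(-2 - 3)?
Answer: 2841190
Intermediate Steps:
B(j) = -5*j (B(j) = j*(-5) = -5*j)
K(r, p) = -1373/3 - p/3 (K(r, p) = -4/3 + (-1369 - p)/3 = -4/3 + (-1369/3 - p/3) = -1373/3 - p/3)
2840669 - K(-1452, B(-38)) = 2840669 - (-1373/3 - (-5)*(-38)/3) = 2840669 - (-1373/3 - ⅓*190) = 2840669 - (-1373/3 - 190/3) = 2840669 - 1*(-521) = 2840669 + 521 = 2841190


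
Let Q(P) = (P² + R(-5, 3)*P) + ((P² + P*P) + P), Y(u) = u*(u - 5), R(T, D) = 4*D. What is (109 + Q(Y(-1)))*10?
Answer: 2950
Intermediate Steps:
Y(u) = u*(-5 + u)
Q(P) = 3*P² + 13*P (Q(P) = (P² + (4*3)*P) + ((P² + P*P) + P) = (P² + 12*P) + ((P² + P²) + P) = (P² + 12*P) + (2*P² + P) = (P² + 12*P) + (P + 2*P²) = 3*P² + 13*P)
(109 + Q(Y(-1)))*10 = (109 + (-(-5 - 1))*(13 + 3*(-(-5 - 1))))*10 = (109 + (-1*(-6))*(13 + 3*(-1*(-6))))*10 = (109 + 6*(13 + 3*6))*10 = (109 + 6*(13 + 18))*10 = (109 + 6*31)*10 = (109 + 186)*10 = 295*10 = 2950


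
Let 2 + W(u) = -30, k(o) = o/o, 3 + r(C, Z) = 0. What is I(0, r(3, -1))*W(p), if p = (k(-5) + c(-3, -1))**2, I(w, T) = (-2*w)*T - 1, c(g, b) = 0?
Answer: 32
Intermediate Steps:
r(C, Z) = -3 (r(C, Z) = -3 + 0 = -3)
k(o) = 1
I(w, T) = -1 - 2*T*w (I(w, T) = -2*T*w - 1 = -1 - 2*T*w)
p = 1 (p = (1 + 0)**2 = 1**2 = 1)
W(u) = -32 (W(u) = -2 - 30 = -32)
I(0, r(3, -1))*W(p) = (-1 - 2*(-3)*0)*(-32) = (-1 + 0)*(-32) = -1*(-32) = 32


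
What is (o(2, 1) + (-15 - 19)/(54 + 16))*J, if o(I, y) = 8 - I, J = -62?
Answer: -11966/35 ≈ -341.89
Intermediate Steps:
(o(2, 1) + (-15 - 19)/(54 + 16))*J = ((8 - 1*2) + (-15 - 19)/(54 + 16))*(-62) = ((8 - 2) - 34/70)*(-62) = (6 - 34*1/70)*(-62) = (6 - 17/35)*(-62) = (193/35)*(-62) = -11966/35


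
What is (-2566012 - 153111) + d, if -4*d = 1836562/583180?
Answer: -243959786197/89720 ≈ -2.7191e+6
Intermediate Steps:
d = -70637/89720 (d = -918281/(2*583180) = -1/4*70637/22430 = -70637/89720 ≈ -0.78730)
(-2566012 - 153111) + d = (-2566012 - 153111) - 70637/89720 = -2719123 - 70637/89720 = -243959786197/89720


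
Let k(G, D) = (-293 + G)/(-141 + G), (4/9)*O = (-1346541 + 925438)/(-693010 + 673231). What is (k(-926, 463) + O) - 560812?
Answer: -15779266148117/28138924 ≈ -5.6076e+5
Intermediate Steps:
O = 1263309/26372 (O = 9*((-1346541 + 925438)/(-693010 + 673231))/4 = 9*(-421103/(-19779))/4 = 9*(-421103*(-1/19779))/4 = (9/4)*(421103/19779) = 1263309/26372 ≈ 47.903)
k(G, D) = (-293 + G)/(-141 + G)
(k(-926, 463) + O) - 560812 = ((-293 - 926)/(-141 - 926) + 1263309/26372) - 560812 = (-1219/(-1067) + 1263309/26372) - 560812 = (-1/1067*(-1219) + 1263309/26372) - 560812 = (1219/1067 + 1263309/26372) - 560812 = 1380098171/28138924 - 560812 = -15779266148117/28138924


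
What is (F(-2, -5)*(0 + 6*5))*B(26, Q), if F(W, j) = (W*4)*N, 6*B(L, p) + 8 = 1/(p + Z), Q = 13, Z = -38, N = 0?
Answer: 0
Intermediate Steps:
B(L, p) = -4/3 + 1/(6*(-38 + p)) (B(L, p) = -4/3 + 1/(6*(p - 38)) = -4/3 + 1/(6*(-38 + p)))
F(W, j) = 0 (F(W, j) = (W*4)*0 = (4*W)*0 = 0)
(F(-2, -5)*(0 + 6*5))*B(26, Q) = (0*(0 + 6*5))*((305 - 8*13)/(6*(-38 + 13))) = (0*(0 + 30))*((⅙)*(305 - 104)/(-25)) = (0*30)*((⅙)*(-1/25)*201) = 0*(-67/50) = 0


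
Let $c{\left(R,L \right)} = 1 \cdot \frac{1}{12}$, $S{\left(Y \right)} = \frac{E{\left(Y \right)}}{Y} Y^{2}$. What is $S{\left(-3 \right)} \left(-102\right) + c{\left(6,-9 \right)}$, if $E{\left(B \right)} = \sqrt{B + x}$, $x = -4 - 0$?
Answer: $\frac{1}{12} + 306 i \sqrt{7} \approx 0.083333 + 809.6 i$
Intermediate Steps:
$x = -4$ ($x = -4 + 0 = -4$)
$E{\left(B \right)} = \sqrt{-4 + B}$ ($E{\left(B \right)} = \sqrt{B - 4} = \sqrt{-4 + B}$)
$S{\left(Y \right)} = Y \sqrt{-4 + Y}$ ($S{\left(Y \right)} = \frac{\sqrt{-4 + Y}}{Y} Y^{2} = Y \sqrt{-4 + Y}$)
$c{\left(R,L \right)} = \frac{1}{12}$ ($c{\left(R,L \right)} = 1 \cdot \frac{1}{12} = \frac{1}{12}$)
$S{\left(-3 \right)} \left(-102\right) + c{\left(6,-9 \right)} = - 3 \sqrt{-4 - 3} \left(-102\right) + \frac{1}{12} = - 3 \sqrt{-7} \left(-102\right) + \frac{1}{12} = - 3 i \sqrt{7} \left(-102\right) + \frac{1}{12} = 306 i \sqrt{7} + \frac{1}{12} = \frac{1}{12} + 306 i \sqrt{7}$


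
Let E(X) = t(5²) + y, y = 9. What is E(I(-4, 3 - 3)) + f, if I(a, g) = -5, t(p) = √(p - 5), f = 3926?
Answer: 3935 + 2*√5 ≈ 3939.5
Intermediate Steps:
t(p) = √(-5 + p)
E(X) = 9 + 2*√5 (E(X) = √(-5 + 5²) + 9 = √(-5 + 25) + 9 = √20 + 9 = 2*√5 + 9 = 9 + 2*√5)
E(I(-4, 3 - 3)) + f = (9 + 2*√5) + 3926 = 3935 + 2*√5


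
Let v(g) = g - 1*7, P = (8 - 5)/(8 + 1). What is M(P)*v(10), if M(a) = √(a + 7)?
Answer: √66 ≈ 8.1240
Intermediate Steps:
P = ⅓ (P = 3/9 = 3*(⅑) = ⅓ ≈ 0.33333)
M(a) = √(7 + a)
v(g) = -7 + g (v(g) = g - 7 = -7 + g)
M(P)*v(10) = √(7 + ⅓)*(-7 + 10) = √(22/3)*3 = (√66/3)*3 = √66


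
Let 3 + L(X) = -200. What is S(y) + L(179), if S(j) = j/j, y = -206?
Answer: -202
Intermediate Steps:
S(j) = 1
L(X) = -203 (L(X) = -3 - 200 = -203)
S(y) + L(179) = 1 - 203 = -202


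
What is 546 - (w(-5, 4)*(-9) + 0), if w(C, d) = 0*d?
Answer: 546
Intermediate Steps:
w(C, d) = 0
546 - (w(-5, 4)*(-9) + 0) = 546 - (0*(-9) + 0) = 546 - (0 + 0) = 546 - 1*0 = 546 + 0 = 546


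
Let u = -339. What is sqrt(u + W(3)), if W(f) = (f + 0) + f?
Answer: 3*I*sqrt(37) ≈ 18.248*I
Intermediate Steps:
W(f) = 2*f (W(f) = f + f = 2*f)
sqrt(u + W(3)) = sqrt(-339 + 2*3) = sqrt(-339 + 6) = sqrt(-333) = 3*I*sqrt(37)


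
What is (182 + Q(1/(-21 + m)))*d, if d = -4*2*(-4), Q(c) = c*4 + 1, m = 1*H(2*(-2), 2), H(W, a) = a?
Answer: 111136/19 ≈ 5849.3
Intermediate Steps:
m = 2 (m = 1*2 = 2)
Q(c) = 1 + 4*c (Q(c) = 4*c + 1 = 1 + 4*c)
d = 32 (d = -8*(-4) = 32)
(182 + Q(1/(-21 + m)))*d = (182 + (1 + 4/(-21 + 2)))*32 = (182 + (1 + 4/(-19)))*32 = (182 + (1 + 4*(-1/19)))*32 = (182 + (1 - 4/19))*32 = (182 + 15/19)*32 = (3473/19)*32 = 111136/19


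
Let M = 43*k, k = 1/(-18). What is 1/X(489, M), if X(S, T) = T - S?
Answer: -18/8845 ≈ -0.0020350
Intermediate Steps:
k = -1/18 ≈ -0.055556
M = -43/18 (M = 43*(-1/18) = -43/18 ≈ -2.3889)
1/X(489, M) = 1/(-43/18 - 1*489) = 1/(-43/18 - 489) = 1/(-8845/18) = -18/8845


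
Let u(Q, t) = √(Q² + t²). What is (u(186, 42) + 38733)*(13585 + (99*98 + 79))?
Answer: 905035278 + 140196*√1010 ≈ 9.0949e+8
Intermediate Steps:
(u(186, 42) + 38733)*(13585 + (99*98 + 79)) = (√(186² + 42²) + 38733)*(13585 + (99*98 + 79)) = (√(34596 + 1764) + 38733)*(13585 + (9702 + 79)) = (√36360 + 38733)*(13585 + 9781) = (6*√1010 + 38733)*23366 = (38733 + 6*√1010)*23366 = 905035278 + 140196*√1010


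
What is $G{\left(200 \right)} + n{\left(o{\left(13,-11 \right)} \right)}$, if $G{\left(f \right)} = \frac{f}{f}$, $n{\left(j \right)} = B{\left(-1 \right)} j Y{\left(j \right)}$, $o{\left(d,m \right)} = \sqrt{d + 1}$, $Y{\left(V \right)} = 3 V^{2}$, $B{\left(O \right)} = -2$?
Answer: $1 - 84 \sqrt{14} \approx -313.3$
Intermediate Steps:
$o{\left(d,m \right)} = \sqrt{1 + d}$
$n{\left(j \right)} = - 6 j^{3}$ ($n{\left(j \right)} = - 2 j 3 j^{2} = - 6 j^{3}$)
$G{\left(f \right)} = 1$
$G{\left(200 \right)} + n{\left(o{\left(13,-11 \right)} \right)} = 1 - 6 \left(\sqrt{1 + 13}\right)^{3} = 1 - 6 \left(\sqrt{14}\right)^{3} = 1 - 6 \cdot 14 \sqrt{14} = 1 - 84 \sqrt{14}$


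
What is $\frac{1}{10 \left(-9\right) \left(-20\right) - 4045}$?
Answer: $- \frac{1}{2245} \approx -0.00044543$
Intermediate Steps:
$\frac{1}{10 \left(-9\right) \left(-20\right) - 4045} = \frac{1}{\left(-90\right) \left(-20\right) - 4045} = \frac{1}{1800 - 4045} = \frac{1}{-2245} = - \frac{1}{2245}$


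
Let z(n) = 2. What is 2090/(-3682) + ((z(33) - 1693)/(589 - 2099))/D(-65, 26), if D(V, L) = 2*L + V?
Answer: -23626481/36138830 ≈ -0.65377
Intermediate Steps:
D(V, L) = V + 2*L
2090/(-3682) + ((z(33) - 1693)/(589 - 2099))/D(-65, 26) = 2090/(-3682) + ((2 - 1693)/(589 - 2099))/(-65 + 2*26) = 2090*(-1/3682) + (-1691/(-1510))/(-65 + 52) = -1045/1841 - 1691*(-1/1510)/(-13) = -1045/1841 + (1691/1510)*(-1/13) = -1045/1841 - 1691/19630 = -23626481/36138830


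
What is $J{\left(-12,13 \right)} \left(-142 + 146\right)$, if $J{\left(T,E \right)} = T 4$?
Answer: $-192$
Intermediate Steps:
$J{\left(T,E \right)} = 4 T$
$J{\left(-12,13 \right)} \left(-142 + 146\right) = 4 \left(-12\right) \left(-142 + 146\right) = \left(-48\right) 4 = -192$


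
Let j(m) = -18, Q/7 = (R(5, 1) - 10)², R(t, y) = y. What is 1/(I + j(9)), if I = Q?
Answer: 1/549 ≈ 0.0018215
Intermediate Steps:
Q = 567 (Q = 7*(1 - 10)² = 7*(-9)² = 7*81 = 567)
I = 567
1/(I + j(9)) = 1/(567 - 18) = 1/549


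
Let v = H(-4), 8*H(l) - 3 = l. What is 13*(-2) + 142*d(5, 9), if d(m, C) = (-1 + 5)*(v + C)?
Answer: 5015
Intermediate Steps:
H(l) = 3/8 + l/8
v = -⅛ (v = 3/8 + (⅛)*(-4) = 3/8 - ½ = -⅛ ≈ -0.12500)
d(m, C) = -½ + 4*C (d(m, C) = (-1 + 5)*(-⅛ + C) = 4*(-⅛ + C) = -½ + 4*C)
13*(-2) + 142*d(5, 9) = 13*(-2) + 142*(-½ + 4*9) = -26 + 142*(-½ + 36) = -26 + 142*(71/2) = -26 + 5041 = 5015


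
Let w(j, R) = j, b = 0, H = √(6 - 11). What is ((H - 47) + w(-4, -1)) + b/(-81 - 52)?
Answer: -51 + I*√5 ≈ -51.0 + 2.2361*I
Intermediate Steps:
H = I*√5 (H = √(-5) = I*√5 ≈ 2.2361*I)
((H - 47) + w(-4, -1)) + b/(-81 - 52) = ((I*√5 - 47) - 4) + 0/(-81 - 52) = ((-47 + I*√5) - 4) + 0/(-133) = (-51 + I*√5) - 1/133*0 = (-51 + I*√5) + 0 = -51 + I*√5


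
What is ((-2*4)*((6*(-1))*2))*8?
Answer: 768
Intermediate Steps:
((-2*4)*((6*(-1))*2))*8 = -(-48)*2*8 = -8*(-12)*8 = 96*8 = 768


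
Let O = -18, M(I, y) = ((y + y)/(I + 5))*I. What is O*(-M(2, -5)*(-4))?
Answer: 1440/7 ≈ 205.71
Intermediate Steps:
M(I, y) = 2*I*y/(5 + I) (M(I, y) = ((2*y)/(5 + I))*I = (2*y/(5 + I))*I = 2*I*y/(5 + I))
O*(-M(2, -5)*(-4)) = -18*(-2*2*(-5)/(5 + 2))*(-4) = -18*(-2*2*(-5)/7)*(-4) = -18*(-1*(-20/7))*(-4) = -360*(-4)/7 = -18*(-80/7) = 1440/7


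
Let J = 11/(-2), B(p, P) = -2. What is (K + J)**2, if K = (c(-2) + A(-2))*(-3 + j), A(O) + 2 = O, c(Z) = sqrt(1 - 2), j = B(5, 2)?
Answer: 741/4 - 145*I ≈ 185.25 - 145.0*I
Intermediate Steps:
j = -2
J = -11/2 (J = 11*(-1/2) = -11/2 ≈ -5.5000)
c(Z) = I (c(Z) = sqrt(-1) = I)
A(O) = -2 + O
K = 20 - 5*I (K = (I + (-2 - 2))*(-3 - 2) = (I - 4)*(-5) = (-4 + I)*(-5) = 20 - 5*I ≈ 20.0 - 5.0*I)
(K + J)**2 = ((20 - 5*I) - 11/2)**2 = (29/2 - 5*I)**2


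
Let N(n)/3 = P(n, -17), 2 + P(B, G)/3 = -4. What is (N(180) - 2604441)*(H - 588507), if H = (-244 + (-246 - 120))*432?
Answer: 2219100061365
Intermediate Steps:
P(B, G) = -18 (P(B, G) = -6 + 3*(-4) = -6 - 12 = -18)
N(n) = -54 (N(n) = 3*(-18) = -54)
H = -263520 (H = (-244 - 366)*432 = -610*432 = -263520)
(N(180) - 2604441)*(H - 588507) = (-54 - 2604441)*(-263520 - 588507) = -2604495*(-852027) = 2219100061365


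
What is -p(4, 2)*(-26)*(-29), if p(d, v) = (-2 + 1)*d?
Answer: 3016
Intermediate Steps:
p(d, v) = -d
-p(4, 2)*(-26)*(-29) = --1*4*(-26)*(-29) = -(-4*(-26))*(-29) = -104*(-29) = -1*(-3016) = 3016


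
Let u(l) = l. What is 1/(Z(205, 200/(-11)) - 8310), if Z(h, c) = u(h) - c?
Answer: -11/88955 ≈ -0.00012366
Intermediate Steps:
Z(h, c) = h - c
1/(Z(205, 200/(-11)) - 8310) = 1/((205 - 200/(-11)) - 8310) = 1/((205 - 200*(-1)/11) - 8310) = 1/((205 - 1*(-200/11)) - 8310) = 1/((205 + 200/11) - 8310) = 1/(2455/11 - 8310) = 1/(-88955/11) = -11/88955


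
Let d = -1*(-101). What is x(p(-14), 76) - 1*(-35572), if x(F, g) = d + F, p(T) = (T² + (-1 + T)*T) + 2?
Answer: 36081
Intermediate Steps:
d = 101
p(T) = 2 + T² + T*(-1 + T) (p(T) = (T² + T*(-1 + T)) + 2 = 2 + T² + T*(-1 + T))
x(F, g) = 101 + F
x(p(-14), 76) - 1*(-35572) = (101 + (2 - 1*(-14) + 2*(-14)²)) - 1*(-35572) = (101 + (2 + 14 + 2*196)) + 35572 = (101 + (2 + 14 + 392)) + 35572 = (101 + 408) + 35572 = 509 + 35572 = 36081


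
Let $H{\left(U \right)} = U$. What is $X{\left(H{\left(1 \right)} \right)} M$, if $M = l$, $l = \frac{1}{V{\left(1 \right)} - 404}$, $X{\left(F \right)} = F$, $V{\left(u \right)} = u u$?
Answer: $- \frac{1}{403} \approx -0.0024814$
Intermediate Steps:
$V{\left(u \right)} = u^{2}$
$l = - \frac{1}{403}$ ($l = \frac{1}{1^{2} - 404} = \frac{1}{1 - 404} = \frac{1}{-403} = - \frac{1}{403} \approx -0.0024814$)
$M = - \frac{1}{403} \approx -0.0024814$
$X{\left(H{\left(1 \right)} \right)} M = 1 \left(- \frac{1}{403}\right) = - \frac{1}{403}$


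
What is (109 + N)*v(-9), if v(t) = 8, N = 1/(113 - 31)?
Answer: 35756/41 ≈ 872.10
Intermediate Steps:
N = 1/82 ≈ 0.012195
(109 + N)*v(-9) = (109 + 1/82)*8 = (8939/82)*8 = 35756/41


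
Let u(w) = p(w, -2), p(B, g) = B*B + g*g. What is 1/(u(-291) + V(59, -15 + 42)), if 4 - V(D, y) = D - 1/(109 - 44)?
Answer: 65/5500951 ≈ 1.1816e-5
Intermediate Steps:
p(B, g) = B² + g²
u(w) = 4 + w² (u(w) = w² + (-2)² = w² + 4 = 4 + w²)
V(D, y) = 261/65 - D (V(D, y) = 4 - (D - 1/(109 - 44)) = 4 - (D - 1/65) = 4 - (-1/65 + D) = 4 + (1/65 - D) = 261/65 - D)
1/(u(-291) + V(59, -15 + 42)) = 1/((4 + (-291)²) + (261/65 - 1*59)) = 1/((4 + 84681) + (261/65 - 59)) = 1/(84685 - 3574/65) = 1/(5500951/65) = 65/5500951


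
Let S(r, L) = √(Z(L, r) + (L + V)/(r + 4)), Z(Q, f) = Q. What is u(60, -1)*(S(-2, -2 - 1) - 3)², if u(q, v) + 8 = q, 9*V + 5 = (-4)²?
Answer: 2392/9 - 104*I*√35 ≈ 265.78 - 615.27*I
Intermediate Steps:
V = 11/9 (V = -5/9 + (⅑)*(-4)² = -5/9 + (⅑)*16 = -5/9 + 16/9 = 11/9 ≈ 1.2222)
u(q, v) = -8 + q
S(r, L) = √(L + (11/9 + L)/(4 + r)) (S(r, L) = √(L + (L + 11/9)/(r + 4)) = √(L + (11/9 + L)/(4 + r)))
u(60, -1)*(S(-2, -2 - 1) - 3)² = (-8 + 60)*(√((11 + 45*(-2 - 1) + 9*(-2 - 1)*(-2))/(4 - 2))/3 - 3)² = 52*(√((11 + 45*(-3) + 9*(-3)*(-2))/2)/3 - 3)² = 52*(√((11 - 135 + 54)/2)/3 - 3)² = 52*(√((½)*(-70))/3 - 3)² = 52*(√(-35)/3 - 3)² = 52*((I*√35)/3 - 3)² = 52*(I*√35/3 - 3)² = 52*(-3 + I*√35/3)²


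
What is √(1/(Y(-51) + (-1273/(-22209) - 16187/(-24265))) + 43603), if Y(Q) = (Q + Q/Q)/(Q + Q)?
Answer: √5398996871869672362561298/11127414151 ≈ 208.82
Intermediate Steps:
Y(Q) = (1 + Q)/(2*Q) (Y(Q) = (Q + 1)/((2*Q)) = (1 + Q)*(1/(2*Q)) = (1 + Q)/(2*Q))
√(1/(Y(-51) + (-1273/(-22209) - 16187/(-24265))) + 43603) = √(1/((½)*(1 - 51)/(-51) + (-1273/(-22209) - 16187/(-24265))) + 43603) = √(1/((½)*(-1/51)*(-50) + (-1273*(-1/22209) - 16187*(-1/24265))) + 43603) = √(1/(25/51 + (1273/22209 + 16187/24265)) + 43603) = √(1/(25/51 + 390386428/538901385) + 43603) = √(1/(11127414151/9161323545) + 43603) = √(9161323545/11127414151 + 43603) = √(485197800549598/11127414151) = √5398996871869672362561298/11127414151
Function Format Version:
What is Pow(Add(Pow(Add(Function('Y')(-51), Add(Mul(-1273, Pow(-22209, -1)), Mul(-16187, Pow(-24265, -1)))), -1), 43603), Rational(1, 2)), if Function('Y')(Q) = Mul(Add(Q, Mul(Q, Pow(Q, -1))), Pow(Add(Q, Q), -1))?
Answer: Mul(Rational(1, 11127414151), Pow(5398996871869672362561298, Rational(1, 2))) ≈ 208.82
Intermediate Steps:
Function('Y')(Q) = Mul(Rational(1, 2), Pow(Q, -1), Add(1, Q)) (Function('Y')(Q) = Mul(Add(Q, 1), Pow(Mul(2, Q), -1)) = Mul(Add(1, Q), Mul(Rational(1, 2), Pow(Q, -1))) = Mul(Rational(1, 2), Pow(Q, -1), Add(1, Q)))
Pow(Add(Pow(Add(Function('Y')(-51), Add(Mul(-1273, Pow(-22209, -1)), Mul(-16187, Pow(-24265, -1)))), -1), 43603), Rational(1, 2)) = Pow(Add(Pow(Add(Mul(Rational(1, 2), Pow(-51, -1), Add(1, -51)), Add(Mul(-1273, Pow(-22209, -1)), Mul(-16187, Pow(-24265, -1)))), -1), 43603), Rational(1, 2)) = Pow(Add(Pow(Add(Mul(Rational(1, 2), Rational(-1, 51), -50), Add(Mul(-1273, Rational(-1, 22209)), Mul(-16187, Rational(-1, 24265)))), -1), 43603), Rational(1, 2)) = Pow(Add(Pow(Add(Rational(25, 51), Add(Rational(1273, 22209), Rational(16187, 24265))), -1), 43603), Rational(1, 2)) = Pow(Add(Pow(Add(Rational(25, 51), Rational(390386428, 538901385)), -1), 43603), Rational(1, 2)) = Pow(Add(Pow(Rational(11127414151, 9161323545), -1), 43603), Rational(1, 2)) = Pow(Add(Rational(9161323545, 11127414151), 43603), Rational(1, 2)) = Pow(Rational(485197800549598, 11127414151), Rational(1, 2)) = Mul(Rational(1, 11127414151), Pow(5398996871869672362561298, Rational(1, 2)))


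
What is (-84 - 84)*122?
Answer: -20496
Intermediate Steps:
(-84 - 84)*122 = -168*122 = -20496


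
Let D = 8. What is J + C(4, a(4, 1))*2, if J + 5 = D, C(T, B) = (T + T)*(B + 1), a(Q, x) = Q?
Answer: 83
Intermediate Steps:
C(T, B) = 2*T*(1 + B) (C(T, B) = (2*T)*(1 + B) = 2*T*(1 + B))
J = 3 (J = -5 + 8 = 3)
J + C(4, a(4, 1))*2 = 3 + (2*4*(1 + 4))*2 = 3 + (2*4*5)*2 = 3 + 40*2 = 3 + 80 = 83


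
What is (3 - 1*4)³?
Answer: -1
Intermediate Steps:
(3 - 1*4)³ = (3 - 4)³ = (-1)³ = -1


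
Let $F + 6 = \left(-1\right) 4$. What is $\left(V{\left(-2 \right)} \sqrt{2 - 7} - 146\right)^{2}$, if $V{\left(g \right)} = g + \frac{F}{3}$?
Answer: $\frac{190564}{9} + \frac{4672 i \sqrt{5}}{3} \approx 21174.0 + 3482.3 i$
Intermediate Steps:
$F = -10$ ($F = -6 - 4 = -10$)
$V{\left(g \right)} = - \frac{10}{3} + g$ ($V{\left(g \right)} = g - \frac{10}{3} = - \frac{10}{3} + g$)
$\left(V{\left(-2 \right)} \sqrt{2 - 7} - 146\right)^{2} = \left(\left(- \frac{10}{3} - 2\right) \sqrt{2 - 7} - 146\right)^{2} = \left(- \frac{16 \sqrt{-5}}{3} - 146\right)^{2} = \left(- \frac{16 i \sqrt{5}}{3} - 146\right)^{2} = \left(-146 - \frac{16 i \sqrt{5}}{3}\right)^{2}$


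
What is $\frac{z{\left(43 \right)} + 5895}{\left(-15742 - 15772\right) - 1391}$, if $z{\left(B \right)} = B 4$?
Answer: $- \frac{6067}{32905} \approx -0.18438$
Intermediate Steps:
$z{\left(B \right)} = 4 B$
$\frac{z{\left(43 \right)} + 5895}{\left(-15742 - 15772\right) - 1391} = \frac{4 \cdot 43 + 5895}{\left(-15742 - 15772\right) - 1391} = \frac{172 + 5895}{-31514 - 1391} = \frac{6067}{-32905} = 6067 \left(- \frac{1}{32905}\right) = - \frac{6067}{32905}$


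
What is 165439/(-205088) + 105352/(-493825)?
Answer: -103304345151/101277581600 ≈ -1.0200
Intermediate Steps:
165439/(-205088) + 105352/(-493825) = 165439*(-1/205088) + 105352*(-1/493825) = -165439/205088 - 105352/493825 = -103304345151/101277581600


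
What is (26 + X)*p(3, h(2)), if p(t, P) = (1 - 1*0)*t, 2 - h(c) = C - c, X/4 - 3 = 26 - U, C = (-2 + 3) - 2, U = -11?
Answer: 558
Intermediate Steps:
C = -1 (C = 1 - 2 = -1)
X = 160 (X = 12 + 4*(26 - 1*(-11)) = 12 + 4*(26 + 11) = 12 + 4*37 = 12 + 148 = 160)
h(c) = 3 + c (h(c) = 2 - (-1 - c) = 2 + (1 + c) = 3 + c)
p(t, P) = t (p(t, P) = (1 + 0)*t = 1*t = t)
(26 + X)*p(3, h(2)) = (26 + 160)*3 = 186*3 = 558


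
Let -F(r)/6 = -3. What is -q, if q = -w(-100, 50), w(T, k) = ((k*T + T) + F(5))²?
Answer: 25826724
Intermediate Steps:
F(r) = 18 (F(r) = -6*(-3) = 18)
w(T, k) = (18 + T + T*k)² (w(T, k) = ((k*T + T) + 18)² = ((T*k + T) + 18)² = ((T + T*k) + 18)² = (18 + T + T*k)²)
q = -25826724 (q = -(18 - 100 - 100*50)² = -(18 - 100 - 5000)² = -1*(-5082)² = -1*25826724 = -25826724)
-q = -1*(-25826724) = 25826724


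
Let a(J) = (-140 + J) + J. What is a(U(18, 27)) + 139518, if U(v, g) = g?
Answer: 139432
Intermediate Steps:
a(J) = -140 + 2*J
a(U(18, 27)) + 139518 = (-140 + 2*27) + 139518 = (-140 + 54) + 139518 = -86 + 139518 = 139432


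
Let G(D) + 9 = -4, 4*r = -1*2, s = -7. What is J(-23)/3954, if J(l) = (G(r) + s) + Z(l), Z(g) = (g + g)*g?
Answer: 173/659 ≈ 0.26252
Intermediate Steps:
Z(g) = 2*g² (Z(g) = (2*g)*g = 2*g²)
r = -½ (r = (-1*2)/4 = (¼)*(-2) = -½ ≈ -0.50000)
G(D) = -13 (G(D) = -9 - 4 = -13)
J(l) = -20 + 2*l² (J(l) = (-13 - 7) + 2*l² = -20 + 2*l²)
J(-23)/3954 = (-20 + 2*(-23)²)/3954 = (-20 + 2*529)*(1/3954) = (-20 + 1058)*(1/3954) = 1038*(1/3954) = 173/659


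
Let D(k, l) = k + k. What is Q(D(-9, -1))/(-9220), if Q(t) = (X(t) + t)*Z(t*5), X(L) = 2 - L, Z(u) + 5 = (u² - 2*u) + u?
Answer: -1637/922 ≈ -1.7755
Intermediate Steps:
Z(u) = -5 + u² - u (Z(u) = -5 + ((u² - 2*u) + u) = -5 + (u² - u) = -5 + u² - u)
D(k, l) = 2*k
Q(t) = -10 - 10*t + 50*t² (Q(t) = ((2 - t) + t)*(-5 + (t*5)² - t*5) = 2*(-5 + (5*t)² - 5*t) = 2*(-5 + 25*t² - 5*t) = 2*(-5 - 5*t + 25*t²) = -10 - 10*t + 50*t²)
Q(D(-9, -1))/(-9220) = (-10 - 20*(-9) + 50*(2*(-9))²)/(-9220) = (-10 - 10*(-18) + 50*(-18)²)*(-1/9220) = (-10 + 180 + 50*324)*(-1/9220) = (-10 + 180 + 16200)*(-1/9220) = 16370*(-1/9220) = -1637/922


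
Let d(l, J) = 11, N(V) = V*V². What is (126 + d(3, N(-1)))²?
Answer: 18769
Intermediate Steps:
N(V) = V³
(126 + d(3, N(-1)))² = (126 + 11)² = 137² = 18769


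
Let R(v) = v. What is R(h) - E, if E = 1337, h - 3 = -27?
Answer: -1361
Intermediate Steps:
h = -24 (h = 3 - 27 = -24)
R(h) - E = -24 - 1*1337 = -24 - 1337 = -1361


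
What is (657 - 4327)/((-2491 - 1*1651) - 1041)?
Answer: 3670/5183 ≈ 0.70808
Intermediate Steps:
(657 - 4327)/((-2491 - 1*1651) - 1041) = -3670/((-2491 - 1651) - 1041) = -3670/(-4142 - 1041) = -3670/(-5183) = -3670*(-1/5183) = 3670/5183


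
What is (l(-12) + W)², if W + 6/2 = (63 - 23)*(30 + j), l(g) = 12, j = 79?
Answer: 19088161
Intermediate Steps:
W = 4357 (W = -3 + (63 - 23)*(30 + 79) = -3 + 40*109 = -3 + 4360 = 4357)
(l(-12) + W)² = (12 + 4357)² = 4369² = 19088161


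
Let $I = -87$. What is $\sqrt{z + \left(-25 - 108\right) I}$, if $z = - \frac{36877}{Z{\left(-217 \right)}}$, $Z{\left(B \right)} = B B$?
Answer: $\frac{\sqrt{544829942}}{217} \approx 107.56$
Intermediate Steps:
$Z{\left(B \right)} = B^{2}$
$z = - \frac{36877}{47089}$ ($z = - \frac{36877}{\left(-217\right)^{2}} = - \frac{36877}{47089} \approx -0.78313$)
$\sqrt{z + \left(-25 - 108\right) I} = \sqrt{- \frac{36877}{47089} + \left(-25 - 108\right) \left(-87\right)} = \sqrt{- \frac{36877}{47089} - -11571} = \sqrt{- \frac{36877}{47089} + 11571} = \sqrt{\frac{544829942}{47089}} = \frac{\sqrt{544829942}}{217}$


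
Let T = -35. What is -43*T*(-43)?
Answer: -64715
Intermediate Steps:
-43*T*(-43) = -43*(-35)*(-43) = 1505*(-43) = -64715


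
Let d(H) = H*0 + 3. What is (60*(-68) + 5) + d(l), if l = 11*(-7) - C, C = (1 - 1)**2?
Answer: -4072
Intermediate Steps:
C = 0 (C = 0**2 = 0)
l = -77 (l = 11*(-7) - 1*0 = -77 + 0 = -77)
d(H) = 3 (d(H) = 0 + 3 = 3)
(60*(-68) + 5) + d(l) = (60*(-68) + 5) + 3 = (-4080 + 5) + 3 = -4075 + 3 = -4072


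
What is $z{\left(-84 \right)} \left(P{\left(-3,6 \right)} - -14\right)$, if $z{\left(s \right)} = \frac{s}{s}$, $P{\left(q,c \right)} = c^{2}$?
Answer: $50$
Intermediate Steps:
$z{\left(s \right)} = 1$
$z{\left(-84 \right)} \left(P{\left(-3,6 \right)} - -14\right) = 1 \left(6^{2} - -14\right) = 1 \left(36 + 14\right) = 1 \cdot 50 = 50$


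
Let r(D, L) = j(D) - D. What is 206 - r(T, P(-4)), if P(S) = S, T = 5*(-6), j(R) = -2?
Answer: 178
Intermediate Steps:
T = -30
r(D, L) = -2 - D
206 - r(T, P(-4)) = 206 - (-2 - 1*(-30)) = 206 - (-2 + 30) = 206 - 1*28 = 206 - 28 = 178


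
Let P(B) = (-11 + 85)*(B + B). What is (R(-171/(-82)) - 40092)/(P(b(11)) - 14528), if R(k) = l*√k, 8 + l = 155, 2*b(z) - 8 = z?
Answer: 6682/2187 - 49*√1558/119556 ≈ 3.0392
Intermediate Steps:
b(z) = 4 + z/2
l = 147 (l = -8 + 155 = 147)
R(k) = 147*√k
P(B) = 148*B (P(B) = 74*(2*B) = 148*B)
(R(-171/(-82)) - 40092)/(P(b(11)) - 14528) = (147*√(-171/(-82)) - 40092)/(148*(4 + (½)*11) - 14528) = (147*√(-171*(-1/82)) - 40092)/(148*(4 + 11/2) - 14528) = (147*√(171/82) - 40092)/(148*(19/2) - 14528) = (147*(3*√1558/82) - 40092)/(1406 - 14528) = (441*√1558/82 - 40092)/(-13122) = (-40092 + 441*√1558/82)*(-1/13122) = 6682/2187 - 49*√1558/119556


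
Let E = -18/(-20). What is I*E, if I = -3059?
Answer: -27531/10 ≈ -2753.1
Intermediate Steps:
E = 9/10 (E = -18*(-1/20) = 9/10 ≈ 0.90000)
I*E = -3059*9/10 = -27531/10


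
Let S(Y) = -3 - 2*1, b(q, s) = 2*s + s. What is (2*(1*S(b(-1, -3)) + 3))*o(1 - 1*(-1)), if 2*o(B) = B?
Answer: -4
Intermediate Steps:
b(q, s) = 3*s
o(B) = B/2
S(Y) = -5 (S(Y) = -3 - 2 = -5)
(2*(1*S(b(-1, -3)) + 3))*o(1 - 1*(-1)) = (2*(1*(-5) + 3))*((1 - 1*(-1))/2) = (2*(-5 + 3))*((1 + 1)/2) = (2*(-2))*((½)*2) = -4*1 = -4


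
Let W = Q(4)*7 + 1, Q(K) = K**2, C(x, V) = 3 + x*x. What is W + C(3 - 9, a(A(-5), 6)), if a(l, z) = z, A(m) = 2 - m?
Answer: 152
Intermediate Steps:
C(x, V) = 3 + x**2
W = 113 (W = 4**2*7 + 1 = 16*7 + 1 = 112 + 1 = 113)
W + C(3 - 9, a(A(-5), 6)) = 113 + (3 + (3 - 9)**2) = 113 + (3 + (-6)**2) = 113 + (3 + 36) = 113 + 39 = 152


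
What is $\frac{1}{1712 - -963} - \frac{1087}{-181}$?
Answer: $\frac{2907906}{484175} \approx 6.0059$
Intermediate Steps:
$\frac{1}{1712 - -963} - \frac{1087}{-181} = \frac{1}{1712 + 963} - - \frac{1087}{181} = \frac{1}{2675} + \frac{1087}{181} = \frac{2907906}{484175}$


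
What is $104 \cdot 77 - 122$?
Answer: $7886$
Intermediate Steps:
$104 \cdot 77 - 122 = 8008 - 122 = 7886$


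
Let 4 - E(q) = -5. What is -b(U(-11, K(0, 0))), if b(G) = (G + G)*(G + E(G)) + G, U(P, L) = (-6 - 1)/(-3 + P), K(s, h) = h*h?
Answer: -10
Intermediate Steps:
E(q) = 9 (E(q) = 4 - 1*(-5) = 4 + 5 = 9)
K(s, h) = h²
U(P, L) = -7/(-3 + P)
b(G) = G + 2*G*(9 + G) (b(G) = (G + G)*(G + 9) + G = (2*G)*(9 + G) + G = 2*G*(9 + G) + G = G + 2*G*(9 + G))
-b(U(-11, K(0, 0))) = -(-7/(-3 - 11))*(19 + 2*(-7/(-3 - 11))) = -(-7/(-14))*(19 + 2*(-7/(-14))) = -(-7*(-1/14))*(19 + 2*(-7*(-1/14))) = -(19 + 2*(½))/2 = -(19 + 1)/2 = -20/2 = -1*10 = -10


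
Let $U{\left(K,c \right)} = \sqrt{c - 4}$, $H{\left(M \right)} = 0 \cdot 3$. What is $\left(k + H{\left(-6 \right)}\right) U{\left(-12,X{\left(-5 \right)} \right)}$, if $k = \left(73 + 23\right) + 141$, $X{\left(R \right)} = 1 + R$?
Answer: $474 i \sqrt{2} \approx 670.34 i$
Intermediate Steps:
$H{\left(M \right)} = 0$
$k = 237$ ($k = 96 + 141 = 237$)
$U{\left(K,c \right)} = \sqrt{-4 + c}$
$\left(k + H{\left(-6 \right)}\right) U{\left(-12,X{\left(-5 \right)} \right)} = \left(237 + 0\right) \sqrt{-4 + \left(1 - 5\right)} = 237 \sqrt{-4 - 4} = 237 \sqrt{-8} = 237 \cdot 2 i \sqrt{2} = 474 i \sqrt{2}$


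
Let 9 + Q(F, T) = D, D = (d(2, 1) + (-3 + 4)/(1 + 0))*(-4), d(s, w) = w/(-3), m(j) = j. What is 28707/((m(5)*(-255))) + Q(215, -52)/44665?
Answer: -256442606/11389575 ≈ -22.516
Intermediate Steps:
d(s, w) = -w/3 (d(s, w) = w*(-⅓) = -w/3)
D = -8/3 (D = (-⅓*1 + (-3 + 4)/(1 + 0))*(-4) = (-⅓ + 1/1)*(-4) = (-⅓ + 1*1)*(-4) = (-⅓ + 1)*(-4) = (⅔)*(-4) = -8/3 ≈ -2.6667)
Q(F, T) = -35/3 (Q(F, T) = -9 - 8/3 = -35/3)
28707/((m(5)*(-255))) + Q(215, -52)/44665 = 28707/((5*(-255))) - 35/3/44665 = 28707/(-1275) - 35/3*1/44665 = 28707*(-1/1275) - 7/26799 = -9569/425 - 7/26799 = -256442606/11389575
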